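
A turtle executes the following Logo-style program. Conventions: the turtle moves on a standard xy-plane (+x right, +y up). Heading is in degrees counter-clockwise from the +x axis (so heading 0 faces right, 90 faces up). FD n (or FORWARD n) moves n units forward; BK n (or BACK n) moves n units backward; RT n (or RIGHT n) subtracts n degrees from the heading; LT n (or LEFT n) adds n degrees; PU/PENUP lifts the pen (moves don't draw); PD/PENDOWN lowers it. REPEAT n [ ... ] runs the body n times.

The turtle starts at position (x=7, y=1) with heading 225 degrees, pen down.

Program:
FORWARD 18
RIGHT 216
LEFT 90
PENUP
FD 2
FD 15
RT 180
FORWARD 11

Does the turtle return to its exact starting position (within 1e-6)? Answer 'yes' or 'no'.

Executing turtle program step by step:
Start: pos=(7,1), heading=225, pen down
FD 18: (7,1) -> (-5.728,-11.728) [heading=225, draw]
RT 216: heading 225 -> 9
LT 90: heading 9 -> 99
PU: pen up
FD 2: (-5.728,-11.728) -> (-6.041,-9.753) [heading=99, move]
FD 15: (-6.041,-9.753) -> (-8.387,5.063) [heading=99, move]
RT 180: heading 99 -> 279
FD 11: (-8.387,5.063) -> (-6.667,-5.802) [heading=279, move]
Final: pos=(-6.667,-5.802), heading=279, 1 segment(s) drawn

Start position: (7, 1)
Final position: (-6.667, -5.802)
Distance = 15.266; >= 1e-6 -> NOT closed

Answer: no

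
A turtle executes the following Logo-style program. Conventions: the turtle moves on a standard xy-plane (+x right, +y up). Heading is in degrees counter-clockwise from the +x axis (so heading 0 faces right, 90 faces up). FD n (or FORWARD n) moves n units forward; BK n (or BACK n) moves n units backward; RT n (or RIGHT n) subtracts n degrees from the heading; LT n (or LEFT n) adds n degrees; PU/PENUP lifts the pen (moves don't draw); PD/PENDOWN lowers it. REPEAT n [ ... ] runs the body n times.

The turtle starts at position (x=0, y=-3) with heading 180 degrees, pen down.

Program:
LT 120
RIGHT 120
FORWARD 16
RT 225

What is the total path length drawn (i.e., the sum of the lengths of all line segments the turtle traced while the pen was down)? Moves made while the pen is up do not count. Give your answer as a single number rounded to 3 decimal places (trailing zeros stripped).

Executing turtle program step by step:
Start: pos=(0,-3), heading=180, pen down
LT 120: heading 180 -> 300
RT 120: heading 300 -> 180
FD 16: (0,-3) -> (-16,-3) [heading=180, draw]
RT 225: heading 180 -> 315
Final: pos=(-16,-3), heading=315, 1 segment(s) drawn

Segment lengths:
  seg 1: (0,-3) -> (-16,-3), length = 16
Total = 16

Answer: 16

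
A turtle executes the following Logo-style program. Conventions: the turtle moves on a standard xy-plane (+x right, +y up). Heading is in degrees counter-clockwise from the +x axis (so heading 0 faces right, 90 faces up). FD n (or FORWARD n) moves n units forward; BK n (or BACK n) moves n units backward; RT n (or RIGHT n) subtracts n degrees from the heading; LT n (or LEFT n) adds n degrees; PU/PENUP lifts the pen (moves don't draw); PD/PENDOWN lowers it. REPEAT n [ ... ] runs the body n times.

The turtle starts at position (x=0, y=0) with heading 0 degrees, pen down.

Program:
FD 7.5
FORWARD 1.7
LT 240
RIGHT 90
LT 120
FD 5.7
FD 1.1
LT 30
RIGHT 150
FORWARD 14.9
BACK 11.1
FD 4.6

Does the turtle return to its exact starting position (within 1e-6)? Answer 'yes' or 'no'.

Executing turtle program step by step:
Start: pos=(0,0), heading=0, pen down
FD 7.5: (0,0) -> (7.5,0) [heading=0, draw]
FD 1.7: (7.5,0) -> (9.2,0) [heading=0, draw]
LT 240: heading 0 -> 240
RT 90: heading 240 -> 150
LT 120: heading 150 -> 270
FD 5.7: (9.2,0) -> (9.2,-5.7) [heading=270, draw]
FD 1.1: (9.2,-5.7) -> (9.2,-6.8) [heading=270, draw]
LT 30: heading 270 -> 300
RT 150: heading 300 -> 150
FD 14.9: (9.2,-6.8) -> (-3.704,0.65) [heading=150, draw]
BK 11.1: (-3.704,0.65) -> (5.909,-4.9) [heading=150, draw]
FD 4.6: (5.909,-4.9) -> (1.925,-2.6) [heading=150, draw]
Final: pos=(1.925,-2.6), heading=150, 7 segment(s) drawn

Start position: (0, 0)
Final position: (1.925, -2.6)
Distance = 3.235; >= 1e-6 -> NOT closed

Answer: no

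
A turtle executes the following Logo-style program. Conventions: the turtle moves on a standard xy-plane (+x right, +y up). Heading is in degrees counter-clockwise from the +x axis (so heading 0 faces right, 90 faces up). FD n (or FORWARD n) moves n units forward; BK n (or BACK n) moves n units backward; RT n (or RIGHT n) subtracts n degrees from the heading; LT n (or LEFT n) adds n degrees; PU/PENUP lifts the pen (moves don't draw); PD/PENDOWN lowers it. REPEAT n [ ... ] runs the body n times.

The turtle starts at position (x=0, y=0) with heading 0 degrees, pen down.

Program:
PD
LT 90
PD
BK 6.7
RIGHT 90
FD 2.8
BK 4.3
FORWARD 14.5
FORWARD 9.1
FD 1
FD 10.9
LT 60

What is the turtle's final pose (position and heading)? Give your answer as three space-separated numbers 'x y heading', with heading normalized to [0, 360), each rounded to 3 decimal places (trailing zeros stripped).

Executing turtle program step by step:
Start: pos=(0,0), heading=0, pen down
PD: pen down
LT 90: heading 0 -> 90
PD: pen down
BK 6.7: (0,0) -> (0,-6.7) [heading=90, draw]
RT 90: heading 90 -> 0
FD 2.8: (0,-6.7) -> (2.8,-6.7) [heading=0, draw]
BK 4.3: (2.8,-6.7) -> (-1.5,-6.7) [heading=0, draw]
FD 14.5: (-1.5,-6.7) -> (13,-6.7) [heading=0, draw]
FD 9.1: (13,-6.7) -> (22.1,-6.7) [heading=0, draw]
FD 1: (22.1,-6.7) -> (23.1,-6.7) [heading=0, draw]
FD 10.9: (23.1,-6.7) -> (34,-6.7) [heading=0, draw]
LT 60: heading 0 -> 60
Final: pos=(34,-6.7), heading=60, 7 segment(s) drawn

Answer: 34 -6.7 60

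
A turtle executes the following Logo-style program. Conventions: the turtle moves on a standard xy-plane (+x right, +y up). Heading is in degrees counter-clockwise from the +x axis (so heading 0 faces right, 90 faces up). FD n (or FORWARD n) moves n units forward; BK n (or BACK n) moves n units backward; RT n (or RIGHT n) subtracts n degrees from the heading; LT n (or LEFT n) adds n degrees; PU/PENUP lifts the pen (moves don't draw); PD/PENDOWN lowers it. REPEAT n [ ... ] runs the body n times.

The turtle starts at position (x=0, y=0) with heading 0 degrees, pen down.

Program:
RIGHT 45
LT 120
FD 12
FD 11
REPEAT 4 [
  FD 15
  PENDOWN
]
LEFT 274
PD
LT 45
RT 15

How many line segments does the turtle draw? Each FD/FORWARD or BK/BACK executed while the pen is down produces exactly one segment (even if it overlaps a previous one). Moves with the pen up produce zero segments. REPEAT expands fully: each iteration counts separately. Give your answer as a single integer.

Executing turtle program step by step:
Start: pos=(0,0), heading=0, pen down
RT 45: heading 0 -> 315
LT 120: heading 315 -> 75
FD 12: (0,0) -> (3.106,11.591) [heading=75, draw]
FD 11: (3.106,11.591) -> (5.953,22.216) [heading=75, draw]
REPEAT 4 [
  -- iteration 1/4 --
  FD 15: (5.953,22.216) -> (9.835,36.705) [heading=75, draw]
  PD: pen down
  -- iteration 2/4 --
  FD 15: (9.835,36.705) -> (13.717,51.194) [heading=75, draw]
  PD: pen down
  -- iteration 3/4 --
  FD 15: (13.717,51.194) -> (17.6,65.683) [heading=75, draw]
  PD: pen down
  -- iteration 4/4 --
  FD 15: (17.6,65.683) -> (21.482,80.172) [heading=75, draw]
  PD: pen down
]
LT 274: heading 75 -> 349
PD: pen down
LT 45: heading 349 -> 34
RT 15: heading 34 -> 19
Final: pos=(21.482,80.172), heading=19, 6 segment(s) drawn
Segments drawn: 6

Answer: 6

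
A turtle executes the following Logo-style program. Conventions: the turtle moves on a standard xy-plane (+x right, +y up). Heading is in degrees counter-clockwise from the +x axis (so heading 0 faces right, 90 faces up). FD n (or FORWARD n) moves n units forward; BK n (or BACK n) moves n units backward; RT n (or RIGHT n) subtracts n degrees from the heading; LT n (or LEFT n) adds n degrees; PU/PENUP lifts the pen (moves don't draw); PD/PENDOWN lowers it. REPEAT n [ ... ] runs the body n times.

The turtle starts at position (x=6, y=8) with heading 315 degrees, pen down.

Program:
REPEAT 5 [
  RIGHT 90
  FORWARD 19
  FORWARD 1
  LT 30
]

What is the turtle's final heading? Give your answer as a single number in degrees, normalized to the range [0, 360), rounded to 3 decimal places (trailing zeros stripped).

Answer: 15

Derivation:
Executing turtle program step by step:
Start: pos=(6,8), heading=315, pen down
REPEAT 5 [
  -- iteration 1/5 --
  RT 90: heading 315 -> 225
  FD 19: (6,8) -> (-7.435,-5.435) [heading=225, draw]
  FD 1: (-7.435,-5.435) -> (-8.142,-6.142) [heading=225, draw]
  LT 30: heading 225 -> 255
  -- iteration 2/5 --
  RT 90: heading 255 -> 165
  FD 19: (-8.142,-6.142) -> (-26.495,-1.225) [heading=165, draw]
  FD 1: (-26.495,-1.225) -> (-27.461,-0.966) [heading=165, draw]
  LT 30: heading 165 -> 195
  -- iteration 3/5 --
  RT 90: heading 195 -> 105
  FD 19: (-27.461,-0.966) -> (-32.378,17.387) [heading=105, draw]
  FD 1: (-32.378,17.387) -> (-32.637,18.353) [heading=105, draw]
  LT 30: heading 105 -> 135
  -- iteration 4/5 --
  RT 90: heading 135 -> 45
  FD 19: (-32.637,18.353) -> (-19.202,31.788) [heading=45, draw]
  FD 1: (-19.202,31.788) -> (-18.495,32.495) [heading=45, draw]
  LT 30: heading 45 -> 75
  -- iteration 5/5 --
  RT 90: heading 75 -> 345
  FD 19: (-18.495,32.495) -> (-0.142,27.577) [heading=345, draw]
  FD 1: (-0.142,27.577) -> (0.824,27.319) [heading=345, draw]
  LT 30: heading 345 -> 15
]
Final: pos=(0.824,27.319), heading=15, 10 segment(s) drawn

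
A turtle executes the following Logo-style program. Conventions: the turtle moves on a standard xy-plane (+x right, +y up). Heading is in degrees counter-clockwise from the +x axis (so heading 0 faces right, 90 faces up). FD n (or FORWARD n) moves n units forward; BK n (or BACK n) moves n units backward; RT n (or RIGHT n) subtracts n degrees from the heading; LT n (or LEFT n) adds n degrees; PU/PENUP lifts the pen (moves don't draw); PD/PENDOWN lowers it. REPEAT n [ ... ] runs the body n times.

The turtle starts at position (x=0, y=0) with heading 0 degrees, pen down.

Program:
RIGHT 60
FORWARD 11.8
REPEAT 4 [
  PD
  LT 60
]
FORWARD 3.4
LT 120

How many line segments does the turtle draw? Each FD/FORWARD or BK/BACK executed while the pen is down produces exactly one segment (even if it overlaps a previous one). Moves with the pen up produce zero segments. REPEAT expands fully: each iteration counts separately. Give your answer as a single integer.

Executing turtle program step by step:
Start: pos=(0,0), heading=0, pen down
RT 60: heading 0 -> 300
FD 11.8: (0,0) -> (5.9,-10.219) [heading=300, draw]
REPEAT 4 [
  -- iteration 1/4 --
  PD: pen down
  LT 60: heading 300 -> 0
  -- iteration 2/4 --
  PD: pen down
  LT 60: heading 0 -> 60
  -- iteration 3/4 --
  PD: pen down
  LT 60: heading 60 -> 120
  -- iteration 4/4 --
  PD: pen down
  LT 60: heading 120 -> 180
]
FD 3.4: (5.9,-10.219) -> (2.5,-10.219) [heading=180, draw]
LT 120: heading 180 -> 300
Final: pos=(2.5,-10.219), heading=300, 2 segment(s) drawn
Segments drawn: 2

Answer: 2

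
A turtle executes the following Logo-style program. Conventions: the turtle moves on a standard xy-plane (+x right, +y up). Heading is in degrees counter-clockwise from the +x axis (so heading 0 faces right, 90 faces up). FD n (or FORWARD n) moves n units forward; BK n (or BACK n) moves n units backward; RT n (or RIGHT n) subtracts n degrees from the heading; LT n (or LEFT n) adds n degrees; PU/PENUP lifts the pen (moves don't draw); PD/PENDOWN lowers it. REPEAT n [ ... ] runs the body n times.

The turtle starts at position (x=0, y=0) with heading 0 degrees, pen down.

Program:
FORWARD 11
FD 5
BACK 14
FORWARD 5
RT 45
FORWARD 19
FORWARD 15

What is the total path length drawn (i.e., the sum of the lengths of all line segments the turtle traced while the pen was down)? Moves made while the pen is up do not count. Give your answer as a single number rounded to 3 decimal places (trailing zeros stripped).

Answer: 69

Derivation:
Executing turtle program step by step:
Start: pos=(0,0), heading=0, pen down
FD 11: (0,0) -> (11,0) [heading=0, draw]
FD 5: (11,0) -> (16,0) [heading=0, draw]
BK 14: (16,0) -> (2,0) [heading=0, draw]
FD 5: (2,0) -> (7,0) [heading=0, draw]
RT 45: heading 0 -> 315
FD 19: (7,0) -> (20.435,-13.435) [heading=315, draw]
FD 15: (20.435,-13.435) -> (31.042,-24.042) [heading=315, draw]
Final: pos=(31.042,-24.042), heading=315, 6 segment(s) drawn

Segment lengths:
  seg 1: (0,0) -> (11,0), length = 11
  seg 2: (11,0) -> (16,0), length = 5
  seg 3: (16,0) -> (2,0), length = 14
  seg 4: (2,0) -> (7,0), length = 5
  seg 5: (7,0) -> (20.435,-13.435), length = 19
  seg 6: (20.435,-13.435) -> (31.042,-24.042), length = 15
Total = 69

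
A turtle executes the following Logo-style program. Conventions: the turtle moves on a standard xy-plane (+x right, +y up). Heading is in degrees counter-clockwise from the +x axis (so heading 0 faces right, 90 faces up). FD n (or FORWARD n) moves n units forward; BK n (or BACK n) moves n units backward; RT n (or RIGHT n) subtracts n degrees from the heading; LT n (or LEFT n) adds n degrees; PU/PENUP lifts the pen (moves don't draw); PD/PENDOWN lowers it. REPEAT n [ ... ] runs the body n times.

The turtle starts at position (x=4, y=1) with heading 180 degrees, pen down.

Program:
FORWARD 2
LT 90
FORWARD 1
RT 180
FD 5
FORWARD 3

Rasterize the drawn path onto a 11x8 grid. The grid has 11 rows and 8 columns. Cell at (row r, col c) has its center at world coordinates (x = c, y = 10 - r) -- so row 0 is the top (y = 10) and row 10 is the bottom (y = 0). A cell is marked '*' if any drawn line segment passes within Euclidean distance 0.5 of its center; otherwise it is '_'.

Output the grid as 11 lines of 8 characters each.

Answer: ________
________
__*_____
__*_____
__*_____
__*_____
__*_____
__*_____
__*_____
__***___
__*_____

Derivation:
Segment 0: (4,1) -> (2,1)
Segment 1: (2,1) -> (2,0)
Segment 2: (2,0) -> (2,5)
Segment 3: (2,5) -> (2,8)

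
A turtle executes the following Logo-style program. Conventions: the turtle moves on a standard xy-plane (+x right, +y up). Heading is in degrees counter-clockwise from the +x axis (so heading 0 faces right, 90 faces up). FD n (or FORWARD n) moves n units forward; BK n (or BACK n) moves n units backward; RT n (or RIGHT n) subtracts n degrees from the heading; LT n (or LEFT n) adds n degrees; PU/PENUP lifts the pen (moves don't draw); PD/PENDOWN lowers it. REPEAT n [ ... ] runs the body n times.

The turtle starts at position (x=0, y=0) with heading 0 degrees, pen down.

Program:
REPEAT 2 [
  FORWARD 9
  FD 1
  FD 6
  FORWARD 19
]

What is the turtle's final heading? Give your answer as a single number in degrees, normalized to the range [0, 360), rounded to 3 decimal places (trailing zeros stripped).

Executing turtle program step by step:
Start: pos=(0,0), heading=0, pen down
REPEAT 2 [
  -- iteration 1/2 --
  FD 9: (0,0) -> (9,0) [heading=0, draw]
  FD 1: (9,0) -> (10,0) [heading=0, draw]
  FD 6: (10,0) -> (16,0) [heading=0, draw]
  FD 19: (16,0) -> (35,0) [heading=0, draw]
  -- iteration 2/2 --
  FD 9: (35,0) -> (44,0) [heading=0, draw]
  FD 1: (44,0) -> (45,0) [heading=0, draw]
  FD 6: (45,0) -> (51,0) [heading=0, draw]
  FD 19: (51,0) -> (70,0) [heading=0, draw]
]
Final: pos=(70,0), heading=0, 8 segment(s) drawn

Answer: 0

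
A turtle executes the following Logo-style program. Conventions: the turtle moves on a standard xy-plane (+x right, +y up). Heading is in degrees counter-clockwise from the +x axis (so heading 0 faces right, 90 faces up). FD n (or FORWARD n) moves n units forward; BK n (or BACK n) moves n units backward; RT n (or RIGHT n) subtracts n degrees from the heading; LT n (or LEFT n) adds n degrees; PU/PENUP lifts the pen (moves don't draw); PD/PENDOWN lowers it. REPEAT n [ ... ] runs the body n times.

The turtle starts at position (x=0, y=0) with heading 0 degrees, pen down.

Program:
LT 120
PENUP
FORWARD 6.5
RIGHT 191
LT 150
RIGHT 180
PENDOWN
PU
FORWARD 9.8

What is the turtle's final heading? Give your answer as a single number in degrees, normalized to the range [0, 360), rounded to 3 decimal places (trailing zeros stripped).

Answer: 259

Derivation:
Executing turtle program step by step:
Start: pos=(0,0), heading=0, pen down
LT 120: heading 0 -> 120
PU: pen up
FD 6.5: (0,0) -> (-3.25,5.629) [heading=120, move]
RT 191: heading 120 -> 289
LT 150: heading 289 -> 79
RT 180: heading 79 -> 259
PD: pen down
PU: pen up
FD 9.8: (-3.25,5.629) -> (-5.12,-3.991) [heading=259, move]
Final: pos=(-5.12,-3.991), heading=259, 0 segment(s) drawn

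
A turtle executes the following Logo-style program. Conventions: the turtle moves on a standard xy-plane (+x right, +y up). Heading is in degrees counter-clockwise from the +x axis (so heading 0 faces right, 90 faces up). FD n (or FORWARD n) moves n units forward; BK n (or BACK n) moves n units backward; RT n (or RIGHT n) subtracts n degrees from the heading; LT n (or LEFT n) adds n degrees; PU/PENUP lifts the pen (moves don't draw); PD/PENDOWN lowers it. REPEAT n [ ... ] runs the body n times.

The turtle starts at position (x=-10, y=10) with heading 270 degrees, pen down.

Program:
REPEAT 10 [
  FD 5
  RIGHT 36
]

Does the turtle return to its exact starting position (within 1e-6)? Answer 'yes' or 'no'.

Answer: yes

Derivation:
Executing turtle program step by step:
Start: pos=(-10,10), heading=270, pen down
REPEAT 10 [
  -- iteration 1/10 --
  FD 5: (-10,10) -> (-10,5) [heading=270, draw]
  RT 36: heading 270 -> 234
  -- iteration 2/10 --
  FD 5: (-10,5) -> (-12.939,0.955) [heading=234, draw]
  RT 36: heading 234 -> 198
  -- iteration 3/10 --
  FD 5: (-12.939,0.955) -> (-17.694,-0.59) [heading=198, draw]
  RT 36: heading 198 -> 162
  -- iteration 4/10 --
  FD 5: (-17.694,-0.59) -> (-22.449,0.955) [heading=162, draw]
  RT 36: heading 162 -> 126
  -- iteration 5/10 --
  FD 5: (-22.449,0.955) -> (-25.388,5) [heading=126, draw]
  RT 36: heading 126 -> 90
  -- iteration 6/10 --
  FD 5: (-25.388,5) -> (-25.388,10) [heading=90, draw]
  RT 36: heading 90 -> 54
  -- iteration 7/10 --
  FD 5: (-25.388,10) -> (-22.449,14.045) [heading=54, draw]
  RT 36: heading 54 -> 18
  -- iteration 8/10 --
  FD 5: (-22.449,14.045) -> (-17.694,15.59) [heading=18, draw]
  RT 36: heading 18 -> 342
  -- iteration 9/10 --
  FD 5: (-17.694,15.59) -> (-12.939,14.045) [heading=342, draw]
  RT 36: heading 342 -> 306
  -- iteration 10/10 --
  FD 5: (-12.939,14.045) -> (-10,10) [heading=306, draw]
  RT 36: heading 306 -> 270
]
Final: pos=(-10,10), heading=270, 10 segment(s) drawn

Start position: (-10, 10)
Final position: (-10, 10)
Distance = 0; < 1e-6 -> CLOSED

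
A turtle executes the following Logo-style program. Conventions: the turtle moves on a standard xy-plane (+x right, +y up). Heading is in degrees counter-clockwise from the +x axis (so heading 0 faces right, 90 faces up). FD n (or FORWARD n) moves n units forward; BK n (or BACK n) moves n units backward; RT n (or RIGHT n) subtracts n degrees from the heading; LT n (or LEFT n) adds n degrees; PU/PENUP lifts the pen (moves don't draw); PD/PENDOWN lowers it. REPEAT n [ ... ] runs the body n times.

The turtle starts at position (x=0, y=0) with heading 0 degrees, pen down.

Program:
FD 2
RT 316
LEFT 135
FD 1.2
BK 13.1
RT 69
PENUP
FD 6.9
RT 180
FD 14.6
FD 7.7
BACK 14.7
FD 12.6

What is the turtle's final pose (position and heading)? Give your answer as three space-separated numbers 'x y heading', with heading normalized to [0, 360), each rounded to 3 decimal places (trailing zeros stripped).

Executing turtle program step by step:
Start: pos=(0,0), heading=0, pen down
FD 2: (0,0) -> (2,0) [heading=0, draw]
RT 316: heading 0 -> 44
LT 135: heading 44 -> 179
FD 1.2: (2,0) -> (0.8,0.021) [heading=179, draw]
BK 13.1: (0.8,0.021) -> (13.898,-0.208) [heading=179, draw]
RT 69: heading 179 -> 110
PU: pen up
FD 6.9: (13.898,-0.208) -> (11.538,6.276) [heading=110, move]
RT 180: heading 110 -> 290
FD 14.6: (11.538,6.276) -> (16.532,-7.443) [heading=290, move]
FD 7.7: (16.532,-7.443) -> (19.165,-14.679) [heading=290, move]
BK 14.7: (19.165,-14.679) -> (14.138,-0.865) [heading=290, move]
FD 12.6: (14.138,-0.865) -> (18.447,-12.706) [heading=290, move]
Final: pos=(18.447,-12.706), heading=290, 3 segment(s) drawn

Answer: 18.447 -12.706 290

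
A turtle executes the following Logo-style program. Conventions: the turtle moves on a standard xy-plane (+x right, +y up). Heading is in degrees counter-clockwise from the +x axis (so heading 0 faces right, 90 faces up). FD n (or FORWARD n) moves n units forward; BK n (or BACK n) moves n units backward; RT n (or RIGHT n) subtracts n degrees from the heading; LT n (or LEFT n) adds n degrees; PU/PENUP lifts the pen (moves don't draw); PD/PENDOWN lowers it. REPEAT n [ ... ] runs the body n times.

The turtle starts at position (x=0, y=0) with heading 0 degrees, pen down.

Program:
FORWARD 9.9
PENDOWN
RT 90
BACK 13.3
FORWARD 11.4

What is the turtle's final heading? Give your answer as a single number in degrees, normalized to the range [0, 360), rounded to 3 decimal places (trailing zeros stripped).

Answer: 270

Derivation:
Executing turtle program step by step:
Start: pos=(0,0), heading=0, pen down
FD 9.9: (0,0) -> (9.9,0) [heading=0, draw]
PD: pen down
RT 90: heading 0 -> 270
BK 13.3: (9.9,0) -> (9.9,13.3) [heading=270, draw]
FD 11.4: (9.9,13.3) -> (9.9,1.9) [heading=270, draw]
Final: pos=(9.9,1.9), heading=270, 3 segment(s) drawn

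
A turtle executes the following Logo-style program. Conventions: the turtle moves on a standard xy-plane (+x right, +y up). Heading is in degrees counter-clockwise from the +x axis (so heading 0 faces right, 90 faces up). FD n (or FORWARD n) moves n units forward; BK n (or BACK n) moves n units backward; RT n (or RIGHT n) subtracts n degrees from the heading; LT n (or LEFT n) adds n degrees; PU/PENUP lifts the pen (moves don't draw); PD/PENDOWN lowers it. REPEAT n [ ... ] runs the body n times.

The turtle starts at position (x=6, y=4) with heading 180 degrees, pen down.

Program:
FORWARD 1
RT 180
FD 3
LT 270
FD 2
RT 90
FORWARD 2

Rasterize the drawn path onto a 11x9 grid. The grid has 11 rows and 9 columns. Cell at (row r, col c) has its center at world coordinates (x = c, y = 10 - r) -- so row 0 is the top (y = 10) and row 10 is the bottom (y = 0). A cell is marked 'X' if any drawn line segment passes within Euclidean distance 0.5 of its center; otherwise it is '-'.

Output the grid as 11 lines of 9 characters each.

Answer: ---------
---------
---------
---------
---------
---------
-----XXXX
--------X
------XXX
---------
---------

Derivation:
Segment 0: (6,4) -> (5,4)
Segment 1: (5,4) -> (8,4)
Segment 2: (8,4) -> (8,2)
Segment 3: (8,2) -> (6,2)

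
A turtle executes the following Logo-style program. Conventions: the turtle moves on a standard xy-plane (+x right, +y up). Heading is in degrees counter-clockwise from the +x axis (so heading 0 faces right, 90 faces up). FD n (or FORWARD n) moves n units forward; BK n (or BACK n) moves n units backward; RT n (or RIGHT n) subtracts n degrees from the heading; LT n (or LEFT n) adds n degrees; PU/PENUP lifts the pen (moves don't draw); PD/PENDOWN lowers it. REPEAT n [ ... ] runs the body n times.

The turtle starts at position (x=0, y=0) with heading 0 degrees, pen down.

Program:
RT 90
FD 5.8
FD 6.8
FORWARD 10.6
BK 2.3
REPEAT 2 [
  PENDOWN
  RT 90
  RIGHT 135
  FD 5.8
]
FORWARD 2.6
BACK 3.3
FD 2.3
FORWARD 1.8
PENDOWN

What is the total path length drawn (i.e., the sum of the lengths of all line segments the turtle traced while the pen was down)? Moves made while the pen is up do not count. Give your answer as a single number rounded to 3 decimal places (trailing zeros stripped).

Answer: 47.1

Derivation:
Executing turtle program step by step:
Start: pos=(0,0), heading=0, pen down
RT 90: heading 0 -> 270
FD 5.8: (0,0) -> (0,-5.8) [heading=270, draw]
FD 6.8: (0,-5.8) -> (0,-12.6) [heading=270, draw]
FD 10.6: (0,-12.6) -> (0,-23.2) [heading=270, draw]
BK 2.3: (0,-23.2) -> (0,-20.9) [heading=270, draw]
REPEAT 2 [
  -- iteration 1/2 --
  PD: pen down
  RT 90: heading 270 -> 180
  RT 135: heading 180 -> 45
  FD 5.8: (0,-20.9) -> (4.101,-16.799) [heading=45, draw]
  -- iteration 2/2 --
  PD: pen down
  RT 90: heading 45 -> 315
  RT 135: heading 315 -> 180
  FD 5.8: (4.101,-16.799) -> (-1.699,-16.799) [heading=180, draw]
]
FD 2.6: (-1.699,-16.799) -> (-4.299,-16.799) [heading=180, draw]
BK 3.3: (-4.299,-16.799) -> (-0.999,-16.799) [heading=180, draw]
FD 2.3: (-0.999,-16.799) -> (-3.299,-16.799) [heading=180, draw]
FD 1.8: (-3.299,-16.799) -> (-5.099,-16.799) [heading=180, draw]
PD: pen down
Final: pos=(-5.099,-16.799), heading=180, 10 segment(s) drawn

Segment lengths:
  seg 1: (0,0) -> (0,-5.8), length = 5.8
  seg 2: (0,-5.8) -> (0,-12.6), length = 6.8
  seg 3: (0,-12.6) -> (0,-23.2), length = 10.6
  seg 4: (0,-23.2) -> (0,-20.9), length = 2.3
  seg 5: (0,-20.9) -> (4.101,-16.799), length = 5.8
  seg 6: (4.101,-16.799) -> (-1.699,-16.799), length = 5.8
  seg 7: (-1.699,-16.799) -> (-4.299,-16.799), length = 2.6
  seg 8: (-4.299,-16.799) -> (-0.999,-16.799), length = 3.3
  seg 9: (-0.999,-16.799) -> (-3.299,-16.799), length = 2.3
  seg 10: (-3.299,-16.799) -> (-5.099,-16.799), length = 1.8
Total = 47.1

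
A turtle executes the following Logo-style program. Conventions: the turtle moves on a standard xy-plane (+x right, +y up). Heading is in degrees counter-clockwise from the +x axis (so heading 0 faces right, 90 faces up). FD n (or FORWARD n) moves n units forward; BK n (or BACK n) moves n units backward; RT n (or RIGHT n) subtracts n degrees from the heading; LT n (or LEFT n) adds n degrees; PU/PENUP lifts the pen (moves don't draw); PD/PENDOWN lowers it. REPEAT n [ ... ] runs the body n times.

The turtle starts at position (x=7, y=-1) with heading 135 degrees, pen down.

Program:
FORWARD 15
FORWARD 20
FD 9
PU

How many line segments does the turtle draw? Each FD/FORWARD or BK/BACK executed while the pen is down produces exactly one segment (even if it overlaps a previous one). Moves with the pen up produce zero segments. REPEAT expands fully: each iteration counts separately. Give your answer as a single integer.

Executing turtle program step by step:
Start: pos=(7,-1), heading=135, pen down
FD 15: (7,-1) -> (-3.607,9.607) [heading=135, draw]
FD 20: (-3.607,9.607) -> (-17.749,23.749) [heading=135, draw]
FD 9: (-17.749,23.749) -> (-24.113,30.113) [heading=135, draw]
PU: pen up
Final: pos=(-24.113,30.113), heading=135, 3 segment(s) drawn
Segments drawn: 3

Answer: 3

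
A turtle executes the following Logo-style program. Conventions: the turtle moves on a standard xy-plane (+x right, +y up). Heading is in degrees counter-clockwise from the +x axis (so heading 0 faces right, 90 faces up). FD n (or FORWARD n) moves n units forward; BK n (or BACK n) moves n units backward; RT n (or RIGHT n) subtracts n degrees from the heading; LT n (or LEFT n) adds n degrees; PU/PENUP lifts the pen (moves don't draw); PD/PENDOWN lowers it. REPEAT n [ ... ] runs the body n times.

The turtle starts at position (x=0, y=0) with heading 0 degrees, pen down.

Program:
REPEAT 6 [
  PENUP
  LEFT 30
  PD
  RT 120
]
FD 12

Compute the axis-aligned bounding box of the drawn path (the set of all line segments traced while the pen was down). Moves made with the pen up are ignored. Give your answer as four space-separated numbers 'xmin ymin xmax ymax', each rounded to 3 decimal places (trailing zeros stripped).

Executing turtle program step by step:
Start: pos=(0,0), heading=0, pen down
REPEAT 6 [
  -- iteration 1/6 --
  PU: pen up
  LT 30: heading 0 -> 30
  PD: pen down
  RT 120: heading 30 -> 270
  -- iteration 2/6 --
  PU: pen up
  LT 30: heading 270 -> 300
  PD: pen down
  RT 120: heading 300 -> 180
  -- iteration 3/6 --
  PU: pen up
  LT 30: heading 180 -> 210
  PD: pen down
  RT 120: heading 210 -> 90
  -- iteration 4/6 --
  PU: pen up
  LT 30: heading 90 -> 120
  PD: pen down
  RT 120: heading 120 -> 0
  -- iteration 5/6 --
  PU: pen up
  LT 30: heading 0 -> 30
  PD: pen down
  RT 120: heading 30 -> 270
  -- iteration 6/6 --
  PU: pen up
  LT 30: heading 270 -> 300
  PD: pen down
  RT 120: heading 300 -> 180
]
FD 12: (0,0) -> (-12,0) [heading=180, draw]
Final: pos=(-12,0), heading=180, 1 segment(s) drawn

Segment endpoints: x in {-12, 0}, y in {0, 0}
xmin=-12, ymin=0, xmax=0, ymax=0

Answer: -12 0 0 0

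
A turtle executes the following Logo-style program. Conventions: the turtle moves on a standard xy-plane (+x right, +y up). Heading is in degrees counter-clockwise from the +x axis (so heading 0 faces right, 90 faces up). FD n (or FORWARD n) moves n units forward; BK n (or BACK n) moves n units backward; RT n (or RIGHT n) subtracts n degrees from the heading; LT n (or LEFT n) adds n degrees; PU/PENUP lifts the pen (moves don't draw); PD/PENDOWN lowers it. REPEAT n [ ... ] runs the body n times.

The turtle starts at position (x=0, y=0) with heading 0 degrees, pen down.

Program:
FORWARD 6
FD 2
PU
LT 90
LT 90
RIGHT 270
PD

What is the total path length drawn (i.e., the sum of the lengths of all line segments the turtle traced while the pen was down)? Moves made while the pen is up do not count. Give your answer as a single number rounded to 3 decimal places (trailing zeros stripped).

Executing turtle program step by step:
Start: pos=(0,0), heading=0, pen down
FD 6: (0,0) -> (6,0) [heading=0, draw]
FD 2: (6,0) -> (8,0) [heading=0, draw]
PU: pen up
LT 90: heading 0 -> 90
LT 90: heading 90 -> 180
RT 270: heading 180 -> 270
PD: pen down
Final: pos=(8,0), heading=270, 2 segment(s) drawn

Segment lengths:
  seg 1: (0,0) -> (6,0), length = 6
  seg 2: (6,0) -> (8,0), length = 2
Total = 8

Answer: 8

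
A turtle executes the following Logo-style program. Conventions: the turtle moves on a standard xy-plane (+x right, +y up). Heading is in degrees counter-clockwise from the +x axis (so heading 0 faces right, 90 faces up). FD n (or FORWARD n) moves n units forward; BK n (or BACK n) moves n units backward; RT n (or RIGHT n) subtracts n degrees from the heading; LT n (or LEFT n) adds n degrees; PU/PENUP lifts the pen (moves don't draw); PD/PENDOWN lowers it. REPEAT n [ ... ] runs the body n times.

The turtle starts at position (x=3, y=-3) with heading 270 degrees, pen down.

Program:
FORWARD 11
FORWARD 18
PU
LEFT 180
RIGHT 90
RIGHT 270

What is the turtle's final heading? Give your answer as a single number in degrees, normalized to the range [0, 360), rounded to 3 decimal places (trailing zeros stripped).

Executing turtle program step by step:
Start: pos=(3,-3), heading=270, pen down
FD 11: (3,-3) -> (3,-14) [heading=270, draw]
FD 18: (3,-14) -> (3,-32) [heading=270, draw]
PU: pen up
LT 180: heading 270 -> 90
RT 90: heading 90 -> 0
RT 270: heading 0 -> 90
Final: pos=(3,-32), heading=90, 2 segment(s) drawn

Answer: 90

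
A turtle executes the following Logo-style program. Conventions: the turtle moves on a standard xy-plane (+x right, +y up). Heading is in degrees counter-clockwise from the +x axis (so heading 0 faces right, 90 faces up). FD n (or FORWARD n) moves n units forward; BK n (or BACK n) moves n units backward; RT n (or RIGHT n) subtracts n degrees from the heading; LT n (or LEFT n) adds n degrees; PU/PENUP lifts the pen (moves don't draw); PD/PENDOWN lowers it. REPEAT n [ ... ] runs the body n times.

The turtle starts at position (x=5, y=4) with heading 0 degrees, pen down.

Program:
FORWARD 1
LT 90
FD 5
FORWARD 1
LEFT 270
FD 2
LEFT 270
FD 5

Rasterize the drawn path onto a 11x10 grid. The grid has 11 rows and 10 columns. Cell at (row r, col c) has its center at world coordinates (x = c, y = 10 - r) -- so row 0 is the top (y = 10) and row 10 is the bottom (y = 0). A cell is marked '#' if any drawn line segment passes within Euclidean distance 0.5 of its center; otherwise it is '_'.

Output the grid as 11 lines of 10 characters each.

Answer: ______###_
______#_#_
______#_#_
______#_#_
______#_#_
______#_#_
_____##___
__________
__________
__________
__________

Derivation:
Segment 0: (5,4) -> (6,4)
Segment 1: (6,4) -> (6,9)
Segment 2: (6,9) -> (6,10)
Segment 3: (6,10) -> (8,10)
Segment 4: (8,10) -> (8,5)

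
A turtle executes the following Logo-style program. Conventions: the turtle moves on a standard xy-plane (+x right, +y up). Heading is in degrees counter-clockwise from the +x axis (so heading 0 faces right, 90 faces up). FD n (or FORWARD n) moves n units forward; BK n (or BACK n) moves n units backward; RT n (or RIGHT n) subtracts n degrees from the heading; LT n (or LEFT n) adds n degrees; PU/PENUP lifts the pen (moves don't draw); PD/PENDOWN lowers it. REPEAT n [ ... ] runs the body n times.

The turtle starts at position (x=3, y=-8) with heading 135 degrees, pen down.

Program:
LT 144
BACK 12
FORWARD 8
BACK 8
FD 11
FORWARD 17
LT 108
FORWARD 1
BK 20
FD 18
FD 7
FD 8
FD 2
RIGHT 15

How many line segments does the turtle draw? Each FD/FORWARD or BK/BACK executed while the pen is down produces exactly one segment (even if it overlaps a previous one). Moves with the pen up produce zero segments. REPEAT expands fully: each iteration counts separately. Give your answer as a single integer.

Executing turtle program step by step:
Start: pos=(3,-8), heading=135, pen down
LT 144: heading 135 -> 279
BK 12: (3,-8) -> (1.123,3.852) [heading=279, draw]
FD 8: (1.123,3.852) -> (2.374,-4.049) [heading=279, draw]
BK 8: (2.374,-4.049) -> (1.123,3.852) [heading=279, draw]
FD 11: (1.123,3.852) -> (2.844,-7.012) [heading=279, draw]
FD 17: (2.844,-7.012) -> (5.503,-23.803) [heading=279, draw]
LT 108: heading 279 -> 27
FD 1: (5.503,-23.803) -> (6.394,-23.349) [heading=27, draw]
BK 20: (6.394,-23.349) -> (-11.426,-32.429) [heading=27, draw]
FD 18: (-11.426,-32.429) -> (4.612,-24.257) [heading=27, draw]
FD 7: (4.612,-24.257) -> (10.849,-21.079) [heading=27, draw]
FD 8: (10.849,-21.079) -> (17.977,-17.447) [heading=27, draw]
FD 2: (17.977,-17.447) -> (19.759,-16.539) [heading=27, draw]
RT 15: heading 27 -> 12
Final: pos=(19.759,-16.539), heading=12, 11 segment(s) drawn
Segments drawn: 11

Answer: 11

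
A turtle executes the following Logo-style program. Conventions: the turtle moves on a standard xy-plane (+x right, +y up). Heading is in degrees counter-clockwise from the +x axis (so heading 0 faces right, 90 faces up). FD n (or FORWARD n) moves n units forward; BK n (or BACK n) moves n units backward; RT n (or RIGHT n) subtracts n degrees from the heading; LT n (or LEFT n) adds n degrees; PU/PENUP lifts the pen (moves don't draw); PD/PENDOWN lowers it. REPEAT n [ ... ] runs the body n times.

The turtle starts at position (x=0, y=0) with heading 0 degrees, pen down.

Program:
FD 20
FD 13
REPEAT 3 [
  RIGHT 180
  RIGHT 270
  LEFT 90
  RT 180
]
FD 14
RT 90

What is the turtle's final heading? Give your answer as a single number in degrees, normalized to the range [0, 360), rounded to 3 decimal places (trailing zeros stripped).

Executing turtle program step by step:
Start: pos=(0,0), heading=0, pen down
FD 20: (0,0) -> (20,0) [heading=0, draw]
FD 13: (20,0) -> (33,0) [heading=0, draw]
REPEAT 3 [
  -- iteration 1/3 --
  RT 180: heading 0 -> 180
  RT 270: heading 180 -> 270
  LT 90: heading 270 -> 0
  RT 180: heading 0 -> 180
  -- iteration 2/3 --
  RT 180: heading 180 -> 0
  RT 270: heading 0 -> 90
  LT 90: heading 90 -> 180
  RT 180: heading 180 -> 0
  -- iteration 3/3 --
  RT 180: heading 0 -> 180
  RT 270: heading 180 -> 270
  LT 90: heading 270 -> 0
  RT 180: heading 0 -> 180
]
FD 14: (33,0) -> (19,0) [heading=180, draw]
RT 90: heading 180 -> 90
Final: pos=(19,0), heading=90, 3 segment(s) drawn

Answer: 90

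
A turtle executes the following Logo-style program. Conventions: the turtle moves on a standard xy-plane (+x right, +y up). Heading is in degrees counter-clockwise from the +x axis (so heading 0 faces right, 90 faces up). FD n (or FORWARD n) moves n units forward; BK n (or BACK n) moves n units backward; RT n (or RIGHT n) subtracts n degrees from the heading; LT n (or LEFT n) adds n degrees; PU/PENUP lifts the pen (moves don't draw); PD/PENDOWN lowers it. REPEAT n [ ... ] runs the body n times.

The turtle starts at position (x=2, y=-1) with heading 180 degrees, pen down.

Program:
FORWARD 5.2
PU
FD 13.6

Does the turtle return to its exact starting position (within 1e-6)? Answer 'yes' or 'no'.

Answer: no

Derivation:
Executing turtle program step by step:
Start: pos=(2,-1), heading=180, pen down
FD 5.2: (2,-1) -> (-3.2,-1) [heading=180, draw]
PU: pen up
FD 13.6: (-3.2,-1) -> (-16.8,-1) [heading=180, move]
Final: pos=(-16.8,-1), heading=180, 1 segment(s) drawn

Start position: (2, -1)
Final position: (-16.8, -1)
Distance = 18.8; >= 1e-6 -> NOT closed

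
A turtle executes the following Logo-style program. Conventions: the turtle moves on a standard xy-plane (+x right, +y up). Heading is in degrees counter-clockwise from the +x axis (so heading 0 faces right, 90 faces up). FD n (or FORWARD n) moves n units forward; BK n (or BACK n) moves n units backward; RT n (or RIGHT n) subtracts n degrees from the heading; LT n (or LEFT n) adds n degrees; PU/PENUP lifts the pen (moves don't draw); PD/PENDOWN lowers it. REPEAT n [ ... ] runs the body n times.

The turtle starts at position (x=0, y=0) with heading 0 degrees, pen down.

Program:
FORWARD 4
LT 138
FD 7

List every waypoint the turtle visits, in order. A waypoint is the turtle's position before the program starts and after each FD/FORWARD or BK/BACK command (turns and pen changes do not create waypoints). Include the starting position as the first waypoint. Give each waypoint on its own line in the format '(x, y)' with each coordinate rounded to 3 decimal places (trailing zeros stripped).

Answer: (0, 0)
(4, 0)
(-1.202, 4.684)

Derivation:
Executing turtle program step by step:
Start: pos=(0,0), heading=0, pen down
FD 4: (0,0) -> (4,0) [heading=0, draw]
LT 138: heading 0 -> 138
FD 7: (4,0) -> (-1.202,4.684) [heading=138, draw]
Final: pos=(-1.202,4.684), heading=138, 2 segment(s) drawn
Waypoints (3 total):
(0, 0)
(4, 0)
(-1.202, 4.684)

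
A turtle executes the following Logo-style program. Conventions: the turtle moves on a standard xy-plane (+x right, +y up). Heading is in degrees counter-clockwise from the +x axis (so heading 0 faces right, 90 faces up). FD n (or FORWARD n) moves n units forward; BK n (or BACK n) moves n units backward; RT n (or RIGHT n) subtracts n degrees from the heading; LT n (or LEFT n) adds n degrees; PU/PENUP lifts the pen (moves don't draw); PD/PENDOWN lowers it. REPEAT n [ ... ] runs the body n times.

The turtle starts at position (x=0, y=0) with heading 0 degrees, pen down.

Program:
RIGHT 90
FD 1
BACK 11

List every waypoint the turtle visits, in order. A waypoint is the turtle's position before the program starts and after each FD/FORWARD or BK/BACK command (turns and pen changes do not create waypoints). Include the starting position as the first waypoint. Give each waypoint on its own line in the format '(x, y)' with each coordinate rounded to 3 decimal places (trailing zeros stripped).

Answer: (0, 0)
(0, -1)
(0, 10)

Derivation:
Executing turtle program step by step:
Start: pos=(0,0), heading=0, pen down
RT 90: heading 0 -> 270
FD 1: (0,0) -> (0,-1) [heading=270, draw]
BK 11: (0,-1) -> (0,10) [heading=270, draw]
Final: pos=(0,10), heading=270, 2 segment(s) drawn
Waypoints (3 total):
(0, 0)
(0, -1)
(0, 10)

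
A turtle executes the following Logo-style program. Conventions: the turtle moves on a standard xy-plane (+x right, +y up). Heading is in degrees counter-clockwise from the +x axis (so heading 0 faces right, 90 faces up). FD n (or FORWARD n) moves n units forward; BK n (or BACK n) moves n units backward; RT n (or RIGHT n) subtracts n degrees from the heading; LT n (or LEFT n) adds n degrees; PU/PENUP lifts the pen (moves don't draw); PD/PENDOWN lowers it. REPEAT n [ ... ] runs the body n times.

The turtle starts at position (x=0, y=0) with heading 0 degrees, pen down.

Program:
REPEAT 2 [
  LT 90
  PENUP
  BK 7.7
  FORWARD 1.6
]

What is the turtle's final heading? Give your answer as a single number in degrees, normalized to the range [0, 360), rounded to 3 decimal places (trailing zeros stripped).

Answer: 180

Derivation:
Executing turtle program step by step:
Start: pos=(0,0), heading=0, pen down
REPEAT 2 [
  -- iteration 1/2 --
  LT 90: heading 0 -> 90
  PU: pen up
  BK 7.7: (0,0) -> (0,-7.7) [heading=90, move]
  FD 1.6: (0,-7.7) -> (0,-6.1) [heading=90, move]
  -- iteration 2/2 --
  LT 90: heading 90 -> 180
  PU: pen up
  BK 7.7: (0,-6.1) -> (7.7,-6.1) [heading=180, move]
  FD 1.6: (7.7,-6.1) -> (6.1,-6.1) [heading=180, move]
]
Final: pos=(6.1,-6.1), heading=180, 0 segment(s) drawn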